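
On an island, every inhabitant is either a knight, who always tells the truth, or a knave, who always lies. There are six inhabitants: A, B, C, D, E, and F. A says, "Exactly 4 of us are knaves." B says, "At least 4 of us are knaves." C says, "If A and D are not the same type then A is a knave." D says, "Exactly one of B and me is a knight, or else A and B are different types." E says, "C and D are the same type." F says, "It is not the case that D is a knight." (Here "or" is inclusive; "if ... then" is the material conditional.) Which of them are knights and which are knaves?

A is a knave, B is a knave, C is a knight, D is a knight, E is a knight, and F is a knave.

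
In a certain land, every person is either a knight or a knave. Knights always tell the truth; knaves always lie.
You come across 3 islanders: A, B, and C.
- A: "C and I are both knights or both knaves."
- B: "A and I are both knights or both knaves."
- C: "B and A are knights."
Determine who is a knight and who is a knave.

As a knight, A's statement "C and I are both knights or both knaves" should be True; it is.
B is a knight, so "A and I are both knights or both knaves" must be True — and it is.
C (knight): "B and A are knights" — True. ✓

Knights: A, B, and C. Knaves: none.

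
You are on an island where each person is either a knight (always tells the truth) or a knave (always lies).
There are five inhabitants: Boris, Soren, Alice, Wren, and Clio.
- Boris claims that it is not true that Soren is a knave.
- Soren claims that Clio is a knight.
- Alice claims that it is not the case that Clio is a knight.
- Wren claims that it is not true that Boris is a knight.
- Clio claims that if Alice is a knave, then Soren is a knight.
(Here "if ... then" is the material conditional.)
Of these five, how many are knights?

3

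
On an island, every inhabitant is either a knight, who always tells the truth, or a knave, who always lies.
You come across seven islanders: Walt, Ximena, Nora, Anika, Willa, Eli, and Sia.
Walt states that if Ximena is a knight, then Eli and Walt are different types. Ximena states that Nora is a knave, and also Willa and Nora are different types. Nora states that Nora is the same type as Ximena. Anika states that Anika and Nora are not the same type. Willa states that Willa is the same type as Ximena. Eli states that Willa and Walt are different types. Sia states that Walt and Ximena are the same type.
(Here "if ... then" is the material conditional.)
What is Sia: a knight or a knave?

Sia is a knight.

Consistent assignments: {Walt=knight, Ximena=knight, Nora=knave, Anika=knight, Willa=knight, Eli=knave, Sia=knight}; {Walt=knight, Ximena=knight, Nora=knave, Anika=knave, Willa=knight, Eli=knave, Sia=knight}
In every consistent assignment, Sia is a knight.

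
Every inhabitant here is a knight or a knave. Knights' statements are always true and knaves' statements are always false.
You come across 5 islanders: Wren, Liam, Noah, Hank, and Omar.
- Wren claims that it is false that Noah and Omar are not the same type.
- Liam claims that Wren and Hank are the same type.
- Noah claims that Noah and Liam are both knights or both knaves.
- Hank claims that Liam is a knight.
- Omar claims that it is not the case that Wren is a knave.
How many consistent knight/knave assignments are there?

1

Consistent assignments:
  Wren=knight, Liam=knight, Noah=knight, Hank=knight, Omar=knight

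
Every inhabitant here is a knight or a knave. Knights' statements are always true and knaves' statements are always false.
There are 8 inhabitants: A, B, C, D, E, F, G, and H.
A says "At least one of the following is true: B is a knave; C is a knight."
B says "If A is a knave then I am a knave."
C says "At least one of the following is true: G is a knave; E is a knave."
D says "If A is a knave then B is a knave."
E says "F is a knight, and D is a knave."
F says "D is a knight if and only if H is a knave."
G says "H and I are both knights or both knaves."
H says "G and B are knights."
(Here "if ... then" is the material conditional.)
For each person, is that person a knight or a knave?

A is a knight, B is a knight, C is a knight, D is a knight, E is a knave, F is a knave, G is a knight, and H is a knight.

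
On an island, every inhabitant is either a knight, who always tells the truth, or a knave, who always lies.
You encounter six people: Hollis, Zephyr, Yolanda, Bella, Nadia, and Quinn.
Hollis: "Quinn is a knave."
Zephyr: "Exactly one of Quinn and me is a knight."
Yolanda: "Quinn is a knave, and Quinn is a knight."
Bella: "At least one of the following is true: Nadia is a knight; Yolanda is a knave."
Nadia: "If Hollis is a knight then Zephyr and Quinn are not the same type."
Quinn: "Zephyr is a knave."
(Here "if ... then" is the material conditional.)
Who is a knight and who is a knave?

As a knight, Hollis's statement "Quinn is a knave" should be true; it is.
As a knight, Zephyr's statement "exactly one of Quinn and me is a knight" should be true; it is.
Yolanda is a knave; "Quinn is a knave, and Quinn is a knight" is False, as required.
Bella is a knight, and the claim "at least one of the following is true: Nadia is a knight; Yolanda is a knave" is indeed true.
Nadia is a knight, so "if Hollis is a knight then Zephyr and Quinn are not the same type" must be true — and it is.
Quinn is a knave, so "Zephyr is a knave" must be False — and it is.

Hollis is a knight, Zephyr is a knight, Yolanda is a knave, Bella is a knight, Nadia is a knight, and Quinn is a knave.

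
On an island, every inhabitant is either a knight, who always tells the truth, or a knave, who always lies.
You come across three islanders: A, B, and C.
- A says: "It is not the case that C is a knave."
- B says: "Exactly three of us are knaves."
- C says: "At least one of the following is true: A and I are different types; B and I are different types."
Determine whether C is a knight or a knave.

C is a knight.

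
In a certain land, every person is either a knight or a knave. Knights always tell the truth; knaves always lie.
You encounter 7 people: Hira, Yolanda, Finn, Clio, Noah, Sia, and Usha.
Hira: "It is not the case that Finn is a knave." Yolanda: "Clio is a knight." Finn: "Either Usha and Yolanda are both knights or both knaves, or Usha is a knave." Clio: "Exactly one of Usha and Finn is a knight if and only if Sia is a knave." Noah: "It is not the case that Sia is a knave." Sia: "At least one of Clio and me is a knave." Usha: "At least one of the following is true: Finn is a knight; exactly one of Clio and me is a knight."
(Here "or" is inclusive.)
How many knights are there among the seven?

3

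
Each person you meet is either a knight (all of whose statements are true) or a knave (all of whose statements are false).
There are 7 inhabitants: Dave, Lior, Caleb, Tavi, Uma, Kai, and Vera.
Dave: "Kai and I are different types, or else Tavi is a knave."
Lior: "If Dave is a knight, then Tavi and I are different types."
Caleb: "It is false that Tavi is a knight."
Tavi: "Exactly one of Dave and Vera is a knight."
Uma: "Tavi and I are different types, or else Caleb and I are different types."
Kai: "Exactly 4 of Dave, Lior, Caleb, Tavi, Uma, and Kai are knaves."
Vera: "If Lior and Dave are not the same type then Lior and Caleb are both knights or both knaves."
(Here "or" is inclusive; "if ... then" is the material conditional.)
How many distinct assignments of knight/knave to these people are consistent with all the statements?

1

Consistent assignments:
  Dave=knight, Lior=knight, Caleb=knight, Tavi=knave, Uma=knight, Kai=knave, Vera=knight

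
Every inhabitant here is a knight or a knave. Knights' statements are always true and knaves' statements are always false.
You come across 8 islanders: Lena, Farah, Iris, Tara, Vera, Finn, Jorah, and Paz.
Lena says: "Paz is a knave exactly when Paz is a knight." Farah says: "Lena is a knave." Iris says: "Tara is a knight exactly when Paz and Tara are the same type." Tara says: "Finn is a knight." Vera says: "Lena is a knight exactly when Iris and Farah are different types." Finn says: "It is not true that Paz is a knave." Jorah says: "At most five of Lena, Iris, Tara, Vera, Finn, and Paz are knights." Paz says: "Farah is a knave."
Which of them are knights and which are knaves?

Knights: Farah and Jorah. Knaves: Lena, Iris, Tara, Vera, Finn, and Paz.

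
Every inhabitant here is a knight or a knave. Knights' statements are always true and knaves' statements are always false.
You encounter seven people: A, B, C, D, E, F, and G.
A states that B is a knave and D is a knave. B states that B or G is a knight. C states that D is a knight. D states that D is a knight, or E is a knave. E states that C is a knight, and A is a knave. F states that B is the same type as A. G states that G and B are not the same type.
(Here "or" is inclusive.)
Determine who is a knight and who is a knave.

A is a knave, so "B is a knave and D is a knave" must be false — and it is.
B (knave): "B or G is a knight" — false. ✓
C is a knight, so "D is a knight" must be True — and it is.
As a knight, D's statement "D is a knight, or E is a knave" should be True; it is.
E is a knight; "C is a knight, and A is a knave" is True, as required.
As a knight, F's statement "B is the same type as A" should be True; it is.
G (knave): "G and B are not the same type" — false. ✓

Knights: C, D, E, and F. Knaves: A, B, and G.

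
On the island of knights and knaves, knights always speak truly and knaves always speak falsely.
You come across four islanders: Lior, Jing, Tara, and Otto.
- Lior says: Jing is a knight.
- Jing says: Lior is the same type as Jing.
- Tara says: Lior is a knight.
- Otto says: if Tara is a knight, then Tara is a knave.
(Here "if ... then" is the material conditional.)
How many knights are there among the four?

3

The unique consistent assignment is Lior=knight, Jing=knight, Tara=knight, Otto=knave.
That has 3 knights.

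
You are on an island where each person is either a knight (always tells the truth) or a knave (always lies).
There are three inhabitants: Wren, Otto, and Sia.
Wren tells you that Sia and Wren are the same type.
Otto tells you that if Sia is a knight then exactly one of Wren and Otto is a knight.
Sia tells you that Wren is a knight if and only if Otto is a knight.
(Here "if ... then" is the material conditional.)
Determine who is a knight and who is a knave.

Wren is a knave, and the claim "Sia and Wren are the same type" is indeed False.
As a knave, Otto's statement "if Sia is a knight then exactly one of Wren and Otto is a knight" should be False; it is.
As a knight, Sia's statement "Wren is a knight if and only if Otto is a knight" should be True; it is.

Knights: Sia. Knaves: Wren and Otto.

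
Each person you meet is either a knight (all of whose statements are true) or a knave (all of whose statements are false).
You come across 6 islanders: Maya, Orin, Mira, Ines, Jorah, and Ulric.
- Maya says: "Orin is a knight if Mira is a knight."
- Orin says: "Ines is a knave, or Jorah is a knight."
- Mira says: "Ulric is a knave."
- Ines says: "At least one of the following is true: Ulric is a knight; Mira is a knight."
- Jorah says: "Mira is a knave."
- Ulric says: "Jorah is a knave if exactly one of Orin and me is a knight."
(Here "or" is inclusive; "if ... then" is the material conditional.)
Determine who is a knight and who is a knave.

Maya is a knight, Orin is a knight, Mira is a knave, Ines is a knight, Jorah is a knight, and Ulric is a knight.

Since Maya is a knight, "Orin is a knight if Mira is a knight" needs to be true, which holds.
Orin is a knight; "Ines is a knave, or Jorah is a knight" is true, as required.
Mira is a knave, so "Ulric is a knave" must be false — and it is.
Ines is a knight, and the claim "at least one of the following is true: Ulric is a knight; Mira is a knight" is indeed true.
Jorah is a knight, so "Mira is a knave" must be true — and it is.
Since Ulric is a knight, "Jorah is a knave if exactly one of Orin and me is a knight" needs to be true, which holds.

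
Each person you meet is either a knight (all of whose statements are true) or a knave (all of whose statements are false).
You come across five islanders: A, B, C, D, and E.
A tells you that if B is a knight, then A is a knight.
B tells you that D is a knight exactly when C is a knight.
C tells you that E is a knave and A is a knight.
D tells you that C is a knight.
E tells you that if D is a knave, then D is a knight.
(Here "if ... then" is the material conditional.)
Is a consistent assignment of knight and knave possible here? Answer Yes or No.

Yes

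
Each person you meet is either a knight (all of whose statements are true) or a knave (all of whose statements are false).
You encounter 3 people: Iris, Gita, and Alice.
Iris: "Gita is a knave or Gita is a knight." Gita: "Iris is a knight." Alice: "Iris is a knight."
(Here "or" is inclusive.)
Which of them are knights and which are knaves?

Suppose Iris is a knave. Then Iris's statement "Gita is a knave or Gita is a knight" would have to be false. Checking the 4 ways to assign the others, none is consistent with every speaker.
(For instance, with Gita=knight, Alice=knight, Iris's claim "Gita is a knave or Gita is a knight" comes out true where it would need to be false.)
So Iris must be a knight, making "Gita is a knave or Gita is a knight" true. Taking Iris=knight, Gita=knight, Alice=knight, each remaining statement checks out:
  Gita (knight): "Iris is a knight" — true. ✓
  Alice (knight): "Iris is a knight" — true. ✓
This is the unique consistent assignment.

Knights: Iris, Gita, and Alice. Knaves: none.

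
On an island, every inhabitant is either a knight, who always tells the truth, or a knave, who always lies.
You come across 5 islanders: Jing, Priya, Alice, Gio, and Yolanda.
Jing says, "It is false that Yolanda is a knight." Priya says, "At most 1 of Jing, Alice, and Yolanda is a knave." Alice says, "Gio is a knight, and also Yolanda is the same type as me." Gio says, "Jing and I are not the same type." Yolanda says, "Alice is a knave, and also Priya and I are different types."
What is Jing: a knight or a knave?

Jing is a knave.

Consistent assignments: {Jing=knave, Priya=knave, Alice=knave, Gio=knight, Yolanda=knight}; {Jing=knave, Priya=knave, Alice=knave, Gio=knave, Yolanda=knight}
In every consistent assignment, Jing is a knave.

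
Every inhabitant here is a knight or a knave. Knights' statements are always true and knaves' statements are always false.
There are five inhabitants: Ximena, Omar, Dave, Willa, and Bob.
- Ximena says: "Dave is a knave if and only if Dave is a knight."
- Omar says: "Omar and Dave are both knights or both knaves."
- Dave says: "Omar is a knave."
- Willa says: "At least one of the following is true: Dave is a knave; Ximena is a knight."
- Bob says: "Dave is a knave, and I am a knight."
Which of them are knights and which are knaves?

Ximena is a knave; "Dave is a knave if and only if Dave is a knight" is false, as required.
Omar (knave): "Omar and Dave are both knights or both knaves" — false. ✓
Since Dave is a knight, "Omar is a knave" needs to be True, which holds.
Willa is a knave; "at least one of the following is true: Dave is a knave; Ximena is a knight" is false, as required.
Since Bob is a knave, "Dave is a knave, and I am a knight" needs to be false, which holds.

Ximena is a knave, Omar is a knave, Dave is a knight, Willa is a knave, and Bob is a knave.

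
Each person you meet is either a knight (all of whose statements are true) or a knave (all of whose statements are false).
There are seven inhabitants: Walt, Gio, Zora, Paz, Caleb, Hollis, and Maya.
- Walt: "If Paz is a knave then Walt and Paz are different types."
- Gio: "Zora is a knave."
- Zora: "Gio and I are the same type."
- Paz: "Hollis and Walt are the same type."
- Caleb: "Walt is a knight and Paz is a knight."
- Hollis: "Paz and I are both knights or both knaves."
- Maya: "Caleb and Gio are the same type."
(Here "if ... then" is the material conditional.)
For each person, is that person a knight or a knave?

Walt is a knight, and the claim "if Paz is a knave then Walt and Paz are different types" is indeed true.
Gio (knight): "Zora is a knave" — true. ✓
Since Zora is a knave, "Gio and I are the same type" needs to be false, which holds.
Paz is a knight; "Hollis and Walt are the same type" is true, as required.
As a knight, Caleb's statement "Walt is a knight and Paz is a knight" should be true; it is.
Hollis (knight): "Paz and I are both knights or both knaves" — true. ✓
Maya (knight): "Caleb and Gio are the same type" — true. ✓

Walt is a knight, Gio is a knight, Zora is a knave, Paz is a knight, Caleb is a knight, Hollis is a knight, and Maya is a knight.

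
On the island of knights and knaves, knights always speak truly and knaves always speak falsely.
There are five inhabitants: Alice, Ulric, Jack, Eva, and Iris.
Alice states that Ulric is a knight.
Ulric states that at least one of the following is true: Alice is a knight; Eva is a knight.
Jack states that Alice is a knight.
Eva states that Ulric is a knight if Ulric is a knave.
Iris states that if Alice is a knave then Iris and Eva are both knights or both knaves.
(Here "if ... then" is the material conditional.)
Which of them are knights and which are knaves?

Alice is a knight, so "Ulric is a knight" must be true — and it is.
Since Ulric is a knight, "at least one of the following is true: Alice is a knight; Eva is a knight" needs to be true, which holds.
Jack (knight): "Alice is a knight" — true. ✓
Eva (knight): "Ulric is a knight if Ulric is a knave" — true. ✓
As a knight, Iris's statement "if Alice is a knave then Iris and Eva are both knights or both knaves" should be true; it is.

Alice is a knight, Ulric is a knight, Jack is a knight, Eva is a knight, and Iris is a knight.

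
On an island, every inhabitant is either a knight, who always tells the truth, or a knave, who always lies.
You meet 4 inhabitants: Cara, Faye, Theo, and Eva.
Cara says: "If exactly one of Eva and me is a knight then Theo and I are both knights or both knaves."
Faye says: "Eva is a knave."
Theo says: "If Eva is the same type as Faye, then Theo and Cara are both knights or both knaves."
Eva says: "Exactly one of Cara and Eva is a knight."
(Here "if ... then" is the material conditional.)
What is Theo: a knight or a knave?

Theo is a knight.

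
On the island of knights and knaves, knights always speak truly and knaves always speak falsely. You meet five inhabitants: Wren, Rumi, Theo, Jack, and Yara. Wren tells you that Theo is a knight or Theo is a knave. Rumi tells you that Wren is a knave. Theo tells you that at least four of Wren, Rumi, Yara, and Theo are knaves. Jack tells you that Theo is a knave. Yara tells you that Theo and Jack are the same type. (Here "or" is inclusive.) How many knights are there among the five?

The unique consistent assignment is Wren=knight, Rumi=knave, Theo=knave, Jack=knight, Yara=knave.
That has 2 knights.

2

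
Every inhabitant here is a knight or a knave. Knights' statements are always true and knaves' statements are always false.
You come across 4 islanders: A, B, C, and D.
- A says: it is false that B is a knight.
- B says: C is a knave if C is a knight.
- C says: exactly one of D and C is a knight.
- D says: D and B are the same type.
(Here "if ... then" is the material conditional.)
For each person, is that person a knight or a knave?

A (knave): "it is false that B is a knight" — False. ✓
B is a knight; "C is a knave if C is a knight" is True, as required.
C is a knave, and the claim "exactly one of D and C is a knight" is indeed False.
As a knave, D's statement "D and B are the same type" should be False; it is.

A is a knave, B is a knight, C is a knave, and D is a knave.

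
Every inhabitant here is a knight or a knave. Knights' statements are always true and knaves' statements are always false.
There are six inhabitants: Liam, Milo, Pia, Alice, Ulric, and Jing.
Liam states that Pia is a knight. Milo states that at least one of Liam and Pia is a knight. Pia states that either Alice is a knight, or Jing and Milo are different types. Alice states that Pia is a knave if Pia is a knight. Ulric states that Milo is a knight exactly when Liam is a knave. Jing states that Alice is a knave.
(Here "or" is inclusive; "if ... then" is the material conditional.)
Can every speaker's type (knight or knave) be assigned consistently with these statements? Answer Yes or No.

No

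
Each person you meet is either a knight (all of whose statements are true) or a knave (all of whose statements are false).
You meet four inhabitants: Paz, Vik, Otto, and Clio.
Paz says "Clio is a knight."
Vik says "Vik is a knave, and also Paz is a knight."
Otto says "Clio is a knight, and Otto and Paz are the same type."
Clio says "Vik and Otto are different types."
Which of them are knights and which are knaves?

Paz is a knave; "Clio is a knight" is false, as required.
Vik is a knave; "Vik is a knave, and also Paz is a knight" is false, as required.
Otto is a knave, and the claim "Clio is a knight, and Otto and Paz are the same type" is indeed false.
Clio is a knave, so "Vik and Otto are different types" must be false — and it is.

Knights: none. Knaves: Paz, Vik, Otto, and Clio.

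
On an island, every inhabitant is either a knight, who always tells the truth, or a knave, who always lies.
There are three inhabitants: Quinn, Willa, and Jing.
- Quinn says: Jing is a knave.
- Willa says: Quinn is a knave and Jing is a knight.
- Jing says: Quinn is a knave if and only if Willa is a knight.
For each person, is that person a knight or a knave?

Quinn is a knave, Willa is a knight, and Jing is a knight.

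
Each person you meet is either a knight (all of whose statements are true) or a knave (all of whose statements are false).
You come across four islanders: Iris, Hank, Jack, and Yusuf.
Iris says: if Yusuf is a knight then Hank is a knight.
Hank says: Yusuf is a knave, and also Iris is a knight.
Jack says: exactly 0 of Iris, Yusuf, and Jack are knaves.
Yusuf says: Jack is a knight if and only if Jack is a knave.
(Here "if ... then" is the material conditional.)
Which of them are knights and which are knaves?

Iris is a knight, Hank is a knight, Jack is a knave, and Yusuf is a knave.

Suppose Iris is a knave. Then Iris's statement "if Yusuf is a knight then Hank is a knight" would have to be false. Checking the 8 ways to assign the others, none is consistent with every speaker.
(For instance, with Hank=knight, Jack=knave, Yusuf=knave, Iris's claim "if Yusuf is a knight then Hank is a knight" comes out true where it would need to be false.)
So Iris must be a knight, making "if Yusuf is a knight then Hank is a knight" true. Taking Iris=knight, Hank=knight, Jack=knave, Yusuf=knave, each remaining statement checks out:
  Hank (knight): "Yusuf is a knave, and also Iris is a knight" — true. ✓
  Jack (knave): "exactly 0 of Iris, Yusuf, and Jack are knaves" — false. ✓
  Yusuf (knave): "Jack is a knight if and only if Jack is a knave" — false. ✓
This is the unique consistent assignment.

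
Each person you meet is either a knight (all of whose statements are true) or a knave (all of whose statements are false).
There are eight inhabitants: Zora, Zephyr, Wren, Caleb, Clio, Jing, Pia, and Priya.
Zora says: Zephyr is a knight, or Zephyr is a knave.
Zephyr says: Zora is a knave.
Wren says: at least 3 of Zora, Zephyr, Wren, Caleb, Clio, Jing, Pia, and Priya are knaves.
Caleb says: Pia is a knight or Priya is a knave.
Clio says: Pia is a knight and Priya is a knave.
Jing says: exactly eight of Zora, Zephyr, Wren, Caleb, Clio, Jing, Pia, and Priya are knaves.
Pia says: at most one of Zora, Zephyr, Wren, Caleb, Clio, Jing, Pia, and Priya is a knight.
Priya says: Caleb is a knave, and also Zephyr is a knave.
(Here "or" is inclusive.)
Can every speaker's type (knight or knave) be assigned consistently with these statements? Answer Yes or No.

Yes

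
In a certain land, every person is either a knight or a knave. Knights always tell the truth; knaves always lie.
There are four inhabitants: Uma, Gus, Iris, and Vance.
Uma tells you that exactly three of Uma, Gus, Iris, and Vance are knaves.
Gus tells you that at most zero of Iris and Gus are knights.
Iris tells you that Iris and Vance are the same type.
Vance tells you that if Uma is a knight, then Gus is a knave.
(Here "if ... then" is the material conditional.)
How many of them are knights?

2

The unique consistent assignment is Uma=knave, Gus=knave, Iris=knight, Vance=knight.
That has 2 knights.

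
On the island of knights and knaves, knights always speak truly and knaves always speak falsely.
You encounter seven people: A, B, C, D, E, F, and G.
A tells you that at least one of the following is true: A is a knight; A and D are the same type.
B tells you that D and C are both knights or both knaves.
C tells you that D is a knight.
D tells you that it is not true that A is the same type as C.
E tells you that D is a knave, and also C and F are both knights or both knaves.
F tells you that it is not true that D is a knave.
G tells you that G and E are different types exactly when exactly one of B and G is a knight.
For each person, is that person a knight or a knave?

A is a knave, B is a knight, C is a knight, D is a knight, E is a knave, F is a knight, and G is a knave.

A (knave): "at least one of the following is true: A is a knight; A and D are the same type" — False. ✓
B is a knight; "D and C are both knights or both knaves" is true, as required.
C is a knight, so "D is a knight" must be true — and it is.
D is a knight, and the claim "it is not true that A is the same type as C" is indeed true.
E is a knave, so "D is a knave, and also C and F are both knights or both knaves" must be False — and it is.
F (knight): "it is not true that D is a knave" — true. ✓
As a knave, G's statement "G and E are different types exactly when exactly one of B and G is a knight" should be False; it is.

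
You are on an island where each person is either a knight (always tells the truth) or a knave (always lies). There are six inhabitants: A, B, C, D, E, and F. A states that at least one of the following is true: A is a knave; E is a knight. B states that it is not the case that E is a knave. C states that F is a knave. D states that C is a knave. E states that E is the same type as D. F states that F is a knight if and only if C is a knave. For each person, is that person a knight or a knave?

A is a knight, and the claim "at least one of the following is true: A is a knave; E is a knight" is indeed true.
Since B is a knight, "it is not the case that E is a knave" needs to be true, which holds.
C is a knave, and the claim "F is a knave" is indeed False.
D (knight): "C is a knave" — true. ✓
E is a knight; "E is the same type as D" is true, as required.
F is a knight, so "F is a knight if and only if C is a knave" must be true — and it is.

A is a knight, B is a knight, C is a knave, D is a knight, E is a knight, and F is a knight.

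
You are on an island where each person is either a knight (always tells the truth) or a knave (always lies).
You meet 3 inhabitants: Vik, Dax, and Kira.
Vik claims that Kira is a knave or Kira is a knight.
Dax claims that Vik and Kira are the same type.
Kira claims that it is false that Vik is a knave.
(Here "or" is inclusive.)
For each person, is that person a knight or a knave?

Vik is a knight, Dax is a knight, and Kira is a knight.

Suppose Vik is a knave. Then Vik's statement "Kira is a knave or Kira is a knight" would have to be false. Checking the 4 ways to assign the others, none is consistent with every speaker.
(For instance, with Dax=knight, Kira=knight, Vik's claim "Kira is a knave or Kira is a knight" comes out true where it would need to be false.)
So Vik must be a knight, making "Kira is a knave or Kira is a knight" true. Taking Vik=knight, Dax=knight, Kira=knight, each remaining statement checks out:
  Dax (knight): "Vik and Kira are the same type" — true. ✓
  Kira (knight): "it is false that Vik is a knave" — true. ✓
This is the unique consistent assignment.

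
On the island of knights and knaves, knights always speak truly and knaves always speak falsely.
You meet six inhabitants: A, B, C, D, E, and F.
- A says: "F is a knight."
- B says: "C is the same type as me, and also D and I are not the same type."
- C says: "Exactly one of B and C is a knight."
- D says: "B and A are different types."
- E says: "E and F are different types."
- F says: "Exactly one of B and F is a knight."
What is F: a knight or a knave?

F is a knave.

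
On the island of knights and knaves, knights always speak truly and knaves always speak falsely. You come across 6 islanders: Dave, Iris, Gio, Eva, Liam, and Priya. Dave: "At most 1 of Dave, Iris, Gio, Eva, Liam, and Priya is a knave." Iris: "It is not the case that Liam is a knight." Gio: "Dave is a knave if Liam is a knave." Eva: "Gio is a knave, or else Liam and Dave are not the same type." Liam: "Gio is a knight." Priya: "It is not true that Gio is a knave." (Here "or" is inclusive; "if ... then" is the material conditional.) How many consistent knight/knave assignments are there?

1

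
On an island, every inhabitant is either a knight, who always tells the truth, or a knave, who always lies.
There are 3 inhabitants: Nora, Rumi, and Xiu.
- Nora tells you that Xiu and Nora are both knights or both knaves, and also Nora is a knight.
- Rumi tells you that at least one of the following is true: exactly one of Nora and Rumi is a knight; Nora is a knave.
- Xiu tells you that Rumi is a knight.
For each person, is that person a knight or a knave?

Nora is a knave, Rumi is a knight, and Xiu is a knight.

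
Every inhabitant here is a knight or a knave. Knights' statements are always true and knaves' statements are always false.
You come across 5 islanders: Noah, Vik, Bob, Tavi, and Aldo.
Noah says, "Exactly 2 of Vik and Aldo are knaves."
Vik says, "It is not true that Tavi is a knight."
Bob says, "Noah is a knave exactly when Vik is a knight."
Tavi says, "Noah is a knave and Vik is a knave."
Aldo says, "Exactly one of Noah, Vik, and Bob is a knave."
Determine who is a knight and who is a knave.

Noah is a knave, Vik is a knight, Bob is a knight, Tavi is a knave, and Aldo is a knight.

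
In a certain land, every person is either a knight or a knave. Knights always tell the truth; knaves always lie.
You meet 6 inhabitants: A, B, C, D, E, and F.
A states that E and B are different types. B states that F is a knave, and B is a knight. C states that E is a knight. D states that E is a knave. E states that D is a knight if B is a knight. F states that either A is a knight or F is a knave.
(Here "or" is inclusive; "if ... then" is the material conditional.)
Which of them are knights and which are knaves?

Knights: A, C, E, and F. Knaves: B and D.

A is a knight, and the claim "E and B are different types" is indeed true.
As a knave, B's statement "F is a knave, and B is a knight" should be false; it is.
C is a knight; "E is a knight" is true, as required.
D is a knave; "E is a knave" is false, as required.
E is a knight, so "D is a knight if B is a knight" must be true — and it is.
F is a knight, and the claim "either A is a knight or F is a knave" is indeed true.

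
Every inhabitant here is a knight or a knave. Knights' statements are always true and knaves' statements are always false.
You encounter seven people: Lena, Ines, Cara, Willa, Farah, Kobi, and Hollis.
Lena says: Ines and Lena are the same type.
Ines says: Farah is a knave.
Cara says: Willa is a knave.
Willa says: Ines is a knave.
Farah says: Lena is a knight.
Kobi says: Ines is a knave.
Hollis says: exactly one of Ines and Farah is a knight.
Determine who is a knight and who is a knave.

Knights: Ines, Cara, and Hollis. Knaves: Lena, Willa, Farah, and Kobi.

Lena is a knave; "Ines and Lena are the same type" is false, as required.
Ines is a knight; "Farah is a knave" is True, as required.
Cara (knight): "Willa is a knave" — True. ✓
Willa (knave): "Ines is a knave" — false. ✓
As a knave, Farah's statement "Lena is a knight" should be false; it is.
As a knave, Kobi's statement "Ines is a knave" should be false; it is.
Hollis (knight): "exactly one of Ines and Farah is a knight" — True. ✓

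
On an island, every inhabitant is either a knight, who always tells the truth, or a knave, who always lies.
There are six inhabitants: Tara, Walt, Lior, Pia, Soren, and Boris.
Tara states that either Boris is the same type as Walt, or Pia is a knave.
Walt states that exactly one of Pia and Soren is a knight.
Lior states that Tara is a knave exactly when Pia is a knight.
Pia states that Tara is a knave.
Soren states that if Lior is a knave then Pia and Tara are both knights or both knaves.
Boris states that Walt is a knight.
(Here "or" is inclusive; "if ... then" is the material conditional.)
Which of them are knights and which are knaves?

Tara (knight): "either Boris is the same type as Walt, or Pia is a knave" — true. ✓
Walt is a knight; "exactly one of Pia and Soren is a knight" is true, as required.
Lior is a knight, and the claim "Tara is a knave exactly when Pia is a knight" is indeed true.
Pia is a knave, so "Tara is a knave" must be false — and it is.
As a knight, Soren's statement "if Lior is a knave then Pia and Tara are both knights or both knaves" should be true; it is.
Since Boris is a knight, "Walt is a knight" needs to be true, which holds.

Tara is a knight, Walt is a knight, Lior is a knight, Pia is a knave, Soren is a knight, and Boris is a knight.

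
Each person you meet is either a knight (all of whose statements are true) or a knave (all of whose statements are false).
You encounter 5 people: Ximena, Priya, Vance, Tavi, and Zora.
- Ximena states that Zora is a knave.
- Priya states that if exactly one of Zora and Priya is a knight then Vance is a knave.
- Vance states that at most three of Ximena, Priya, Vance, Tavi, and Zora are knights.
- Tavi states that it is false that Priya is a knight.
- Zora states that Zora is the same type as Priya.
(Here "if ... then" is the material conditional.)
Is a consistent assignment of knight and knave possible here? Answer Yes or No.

Yes

One consistent assignment: Ximena=knave, Priya=knight, Vance=knight, Tavi=knave, Zora=knight.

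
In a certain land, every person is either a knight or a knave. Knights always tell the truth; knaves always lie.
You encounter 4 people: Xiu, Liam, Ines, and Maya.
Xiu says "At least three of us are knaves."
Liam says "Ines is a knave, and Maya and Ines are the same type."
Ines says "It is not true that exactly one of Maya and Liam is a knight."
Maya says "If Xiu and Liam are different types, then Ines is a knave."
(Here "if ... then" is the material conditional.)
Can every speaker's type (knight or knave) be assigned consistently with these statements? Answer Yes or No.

No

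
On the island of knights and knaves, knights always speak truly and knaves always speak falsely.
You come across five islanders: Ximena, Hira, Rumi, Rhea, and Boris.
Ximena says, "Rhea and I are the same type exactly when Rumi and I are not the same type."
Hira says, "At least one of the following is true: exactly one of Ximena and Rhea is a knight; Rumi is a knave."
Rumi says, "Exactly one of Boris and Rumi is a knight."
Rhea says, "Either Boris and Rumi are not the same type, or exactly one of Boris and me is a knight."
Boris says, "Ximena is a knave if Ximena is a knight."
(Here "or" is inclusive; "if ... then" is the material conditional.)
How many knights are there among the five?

3

The unique consistent assignment is Ximena=knight, Hira=knight, Rumi=knave, Rhea=knight, Boris=knave.
That has 3 knights.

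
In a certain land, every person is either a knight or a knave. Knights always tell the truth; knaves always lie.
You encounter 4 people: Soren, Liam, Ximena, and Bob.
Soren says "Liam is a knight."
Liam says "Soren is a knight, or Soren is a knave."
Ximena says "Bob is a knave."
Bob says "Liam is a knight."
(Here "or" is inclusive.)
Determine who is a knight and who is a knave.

Suppose Soren is a knave. Then Soren's statement "Liam is a knight" would have to be false. Checking the 8 ways to assign the others, none is consistent with every speaker.
(For instance, with Liam=knight, Ximena=knave, Bob=knight, Soren's claim "Liam is a knight" comes out true where it would need to be false.)
So Soren must be a knight, making "Liam is a knight" true. Taking Soren=knight, Liam=knight, Ximena=knave, Bob=knight, each remaining statement checks out:
  Liam (knight): "Soren is a knight, or Soren is a knave" — true. ✓
  Ximena (knave): "Bob is a knave" — false. ✓
  Bob (knight): "Liam is a knight" — true. ✓
This is the unique consistent assignment.

Knights: Soren, Liam, and Bob. Knaves: Ximena.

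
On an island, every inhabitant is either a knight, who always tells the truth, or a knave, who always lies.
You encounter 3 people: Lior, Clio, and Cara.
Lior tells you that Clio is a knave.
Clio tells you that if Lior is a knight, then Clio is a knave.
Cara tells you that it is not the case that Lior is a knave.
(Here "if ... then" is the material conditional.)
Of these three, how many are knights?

1

The unique consistent assignment is Lior=knave, Clio=knight, Cara=knave.
That has 1 knight.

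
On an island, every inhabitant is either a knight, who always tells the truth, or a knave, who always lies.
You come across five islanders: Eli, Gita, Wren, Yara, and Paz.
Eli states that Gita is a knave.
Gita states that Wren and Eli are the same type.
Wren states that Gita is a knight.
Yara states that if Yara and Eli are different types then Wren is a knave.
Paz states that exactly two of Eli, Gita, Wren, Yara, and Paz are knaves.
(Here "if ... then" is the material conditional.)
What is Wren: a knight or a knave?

Wren is a knave.

Consistent assignments: {Eli=knight, Gita=knave, Wren=knave, Yara=knight, Paz=knight}; {Eli=knight, Gita=knave, Wren=knave, Yara=knight, Paz=knave}
In every consistent assignment, Wren is a knave.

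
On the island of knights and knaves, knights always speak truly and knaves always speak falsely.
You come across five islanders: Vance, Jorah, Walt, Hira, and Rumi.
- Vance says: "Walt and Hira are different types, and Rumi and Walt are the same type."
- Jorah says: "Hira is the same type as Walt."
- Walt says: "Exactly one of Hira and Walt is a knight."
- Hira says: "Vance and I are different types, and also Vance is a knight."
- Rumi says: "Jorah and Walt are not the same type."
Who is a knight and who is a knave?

Vance is a knave, so "Walt and Hira are different types, and Rumi and Walt are the same type" must be False — and it is.
Jorah is a knight; "Hira is the same type as Walt" is True, as required.
Since Walt is a knave, "exactly one of Hira and Walt is a knight" needs to be False, which holds.
Hira (knave): "Vance and I are different types, and also Vance is a knight" — False. ✓
Rumi is a knight; "Jorah and Walt are not the same type" is True, as required.

Vance is a knave, Jorah is a knight, Walt is a knave, Hira is a knave, and Rumi is a knight.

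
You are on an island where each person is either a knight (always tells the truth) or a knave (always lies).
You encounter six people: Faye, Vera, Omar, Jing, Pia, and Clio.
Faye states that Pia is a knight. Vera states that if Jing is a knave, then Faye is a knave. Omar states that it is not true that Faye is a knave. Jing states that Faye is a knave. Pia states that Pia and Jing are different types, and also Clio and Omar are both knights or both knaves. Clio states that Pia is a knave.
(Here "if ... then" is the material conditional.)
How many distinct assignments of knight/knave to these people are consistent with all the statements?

1

Consistent assignments:
  Faye=knave, Vera=knight, Omar=knave, Jing=knight, Pia=knave, Clio=knight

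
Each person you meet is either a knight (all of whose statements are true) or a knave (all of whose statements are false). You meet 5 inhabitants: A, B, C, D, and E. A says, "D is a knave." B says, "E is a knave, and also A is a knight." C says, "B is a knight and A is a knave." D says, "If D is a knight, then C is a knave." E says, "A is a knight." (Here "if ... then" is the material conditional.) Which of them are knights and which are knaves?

A is a knave, B is a knave, C is a knave, D is a knight, and E is a knave.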